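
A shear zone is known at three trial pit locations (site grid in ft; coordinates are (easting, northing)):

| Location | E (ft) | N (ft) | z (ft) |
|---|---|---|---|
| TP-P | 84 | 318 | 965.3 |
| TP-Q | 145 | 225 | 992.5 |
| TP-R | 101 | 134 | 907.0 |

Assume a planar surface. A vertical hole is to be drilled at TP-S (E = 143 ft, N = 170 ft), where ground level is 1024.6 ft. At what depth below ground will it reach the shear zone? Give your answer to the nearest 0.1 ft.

Two edge vectors: TP-P→TP-Q = (61, -93, 27.2), TP-P→TP-R = (17, -184, -58.3).
Normal n = (TP-P→TP-Q) × (TP-P→TP-R) = (10426.7, 4018.7, -9643).
So ∂z/∂E = −n_x/n_z = 1.08127 and ∂z/∂N = −n_y/n_z = 0.41675.
Intercept c from TP-P: 965.3 − 90.83 − 132.53 = 741.95.
At (143, 170): z_contact = 154.62 + 70.85 + 741.95 = 967.42 ft.
Depth below ground = 1024.6 − 967.42 = 57.2 ft.

57.2 ft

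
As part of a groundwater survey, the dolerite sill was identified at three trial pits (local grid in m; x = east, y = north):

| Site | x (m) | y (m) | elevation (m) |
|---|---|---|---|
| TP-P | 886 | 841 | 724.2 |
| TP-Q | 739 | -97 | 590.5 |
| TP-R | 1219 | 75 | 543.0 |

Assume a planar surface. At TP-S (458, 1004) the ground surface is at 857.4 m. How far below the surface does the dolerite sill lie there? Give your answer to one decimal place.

Two edge vectors: TP-P→TP-Q = (-147, -938, -133.7), TP-P→TP-R = (333, -766, -181.2).
Normal n = (TP-P→TP-Q) × (TP-P→TP-R) = (67551.4, -71158.5, 424956).
So ∂z/∂x = −n_x/n_z = −0.158961 and ∂z/∂y = −n_y/n_z = 0.167449.
Intercept c from TP-P: 724.2 + 140.84 − 140.82 = 724.21.
At (458, 1004): z_contact = −72.80 + 168.12 + 724.21 = 819.53 m.
Depth below ground = 857.4 − 819.53 = 37.9 m.

37.9 m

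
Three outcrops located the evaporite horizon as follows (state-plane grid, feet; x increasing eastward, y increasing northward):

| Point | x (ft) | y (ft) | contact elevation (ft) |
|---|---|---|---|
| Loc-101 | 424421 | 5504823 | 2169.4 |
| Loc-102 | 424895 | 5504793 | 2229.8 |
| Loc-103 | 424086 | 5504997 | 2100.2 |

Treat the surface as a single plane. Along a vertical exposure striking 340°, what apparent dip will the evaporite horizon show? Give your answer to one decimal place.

Two edge vectors: Loc-101→Loc-102 = (474, -30, 60.4), Loc-101→Loc-103 = (-335, 174, -69.2).
Normal n = (Loc-101→Loc-102) × (Loc-101→Loc-103) = (-8433.6, 12566.8, 72426).
So ∂z/∂x = −n_x/n_z = 0.11644 and ∂z/∂y = −n_y/n_z = −0.17351.
Unit vector along 340° is (sin 340°, cos 340°) = (-0.3420, 0.9397).
Slope in that direction = a·(-0.3420) + b·(0.9397) = −0.20287.
Apparent dip = arctan|0.20287| = 11.5° (true dip is 11.8°, so apparent ≤ true as expected).

11.5°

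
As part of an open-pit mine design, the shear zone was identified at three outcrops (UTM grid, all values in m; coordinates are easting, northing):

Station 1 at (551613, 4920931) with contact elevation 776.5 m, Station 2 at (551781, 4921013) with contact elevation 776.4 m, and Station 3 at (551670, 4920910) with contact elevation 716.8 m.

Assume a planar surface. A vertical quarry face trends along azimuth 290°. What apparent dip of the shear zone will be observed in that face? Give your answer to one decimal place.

Two edge vectors: Station 1→Station 2 = (168, 82, -0.1), Station 1→Station 3 = (57, -21, -59.7).
Normal n = (Station 1→Station 2) × (Station 1→Station 3) = (-4897.5, 10023.9, -8202).
So ∂z/∂easting = −n_x/n_z = −0.59711 and ∂z/∂northing = −n_y/n_z = 1.22213.
Unit vector along 290° is (sin 290°, cos 290°) = (-0.9397, 0.3420).
Slope in that direction = a·(-0.9397) + b·(0.3420) = 0.97909.
Apparent dip = arctan|0.97909| = 44.4° (true dip is 53.7°, so apparent ≤ true as expected).

44.4°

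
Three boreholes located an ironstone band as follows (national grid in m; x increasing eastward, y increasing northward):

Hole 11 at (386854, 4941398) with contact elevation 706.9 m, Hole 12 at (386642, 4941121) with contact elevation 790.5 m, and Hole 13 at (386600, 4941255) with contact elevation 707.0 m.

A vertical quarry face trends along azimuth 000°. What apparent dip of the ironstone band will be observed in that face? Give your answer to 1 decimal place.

Let the plane be z = a·x + b·y + c.
Hole 12−Hole 11: −212a − 277b = 83.6;  Hole 13−Hole 11: −254a − 143b = 0.1.
Solving gives a = 0.29786, b = −0.52977.
Unit vector along 000° is (sin 0°, cos 0°) = (0.0000, 1.0000).
Slope in that direction = a·(0.0000) + b·(1.0000) = −0.52977.
Apparent dip = arctan|0.52977| = 27.9° (true dip is 31.3°, so apparent ≤ true as expected).

27.9°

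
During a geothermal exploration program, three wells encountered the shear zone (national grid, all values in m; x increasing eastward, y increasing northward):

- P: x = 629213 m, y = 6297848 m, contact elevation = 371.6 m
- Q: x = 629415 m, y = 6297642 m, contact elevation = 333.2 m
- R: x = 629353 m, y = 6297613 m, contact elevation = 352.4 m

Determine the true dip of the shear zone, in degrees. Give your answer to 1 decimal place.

15.8°

Two edge vectors: P→Q = (202, -206, -38.4), P→R = (140, -235, -19.2).
Normal n = (P→Q) × (P→R) = (-5068.8, -1497.6, -18630).
So ∂z/∂x = −n_x/n_z = −0.27208 and ∂z/∂y = −n_y/n_z = −0.08039.
Gradient magnitude |∇z| = √(a² + b²) = √(0.07403 + 0.00646) = 0.28370.
True dip = arctan(0.28370) = 15.8°, dipping toward ENE (azimuth ≈ 074°).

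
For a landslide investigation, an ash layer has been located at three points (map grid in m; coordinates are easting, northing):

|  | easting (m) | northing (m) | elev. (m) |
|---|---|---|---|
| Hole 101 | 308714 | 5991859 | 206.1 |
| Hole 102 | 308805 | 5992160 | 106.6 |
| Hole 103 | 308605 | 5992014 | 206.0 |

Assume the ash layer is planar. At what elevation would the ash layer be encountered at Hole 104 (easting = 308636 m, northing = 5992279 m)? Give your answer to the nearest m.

135 m

Two edge vectors: Hole 101→Hole 102 = (91, 301, -99.5), Hole 101→Hole 103 = (-109, 155, -0.1).
Normal n = (Hole 101→Hole 102) × (Hole 101→Hole 103) = (15392.4, 10854.6, 46914).
So ∂z/∂easting = −n_x/n_z = −0.32809822 and ∂z/∂northing = −n_y/n_z = −0.23137230.
Intercept c from Hole 101: 206.1 + 101288.51 + 1386350.19 = 1487844.80.
At (308636, 5992279): z = −101262.9 − 1386447.4 + 1487844.80 = 134.5 m.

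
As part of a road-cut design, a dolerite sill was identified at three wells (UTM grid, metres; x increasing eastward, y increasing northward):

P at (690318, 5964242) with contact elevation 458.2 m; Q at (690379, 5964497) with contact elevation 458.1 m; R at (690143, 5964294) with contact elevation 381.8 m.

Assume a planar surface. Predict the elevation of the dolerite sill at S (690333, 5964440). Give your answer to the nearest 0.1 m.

Let the plane be z = a·x + b·y + c.
Q−P: 61a + 255b = −0.1;  R−P: −175a + 52b = −76.4.
Solving gives a = 0.407490010, b = −0.097870159.
Then c = 458.2 − a·690318 − b·5964242 = 302881.83.
At (690333, 5964440): z = 281303.8 − 583740.7 + 302881.83 = 444.9 m.

444.9 m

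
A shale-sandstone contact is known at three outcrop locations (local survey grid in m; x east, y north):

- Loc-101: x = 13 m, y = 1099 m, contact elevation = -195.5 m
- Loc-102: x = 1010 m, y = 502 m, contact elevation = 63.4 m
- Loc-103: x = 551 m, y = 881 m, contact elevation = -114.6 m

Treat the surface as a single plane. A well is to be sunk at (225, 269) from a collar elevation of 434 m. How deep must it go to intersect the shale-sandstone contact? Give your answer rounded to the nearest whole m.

Two edge vectors: Loc-101→Loc-102 = (997, -597, 258.9), Loc-101→Loc-103 = (538, -218, 80.9).
Normal n = (Loc-101→Loc-102) × (Loc-101→Loc-103) = (8142.9, 58630.9, 103840).
So ∂z/∂x = −n_x/n_z = −0.07842 and ∂z/∂y = −n_y/n_z = −0.56463.
Intercept c from Loc-101: -195.5 + 1.02 + 620.53 = 426.04.
At (225, 269): z_contact = −17.6 − 151.9 + 426.04 = 256.5 m.
Depth below ground = 434 − 256.5 = 177 m.

177 m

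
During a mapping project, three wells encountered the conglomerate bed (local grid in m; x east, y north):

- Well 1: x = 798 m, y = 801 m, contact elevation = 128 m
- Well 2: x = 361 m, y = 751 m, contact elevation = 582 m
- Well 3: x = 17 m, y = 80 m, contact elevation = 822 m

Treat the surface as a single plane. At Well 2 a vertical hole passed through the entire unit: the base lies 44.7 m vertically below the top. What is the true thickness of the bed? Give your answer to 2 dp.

30.43 m

Let the plane be z = a·x + b·y + c.
Well 2−Well 1: −437a − 50b = 454;  Well 3−Well 1: −781a − 721b = 694.
Solving gives a = −1.06016, b = 0.18584.
|∇z| = √(a²+b²) = 1.07633, so dip δ = arctan(1.07633) = 47.11°.
True thickness = vertical thickness × cos δ = 44.7 × cos 47.11° = 30.43 m.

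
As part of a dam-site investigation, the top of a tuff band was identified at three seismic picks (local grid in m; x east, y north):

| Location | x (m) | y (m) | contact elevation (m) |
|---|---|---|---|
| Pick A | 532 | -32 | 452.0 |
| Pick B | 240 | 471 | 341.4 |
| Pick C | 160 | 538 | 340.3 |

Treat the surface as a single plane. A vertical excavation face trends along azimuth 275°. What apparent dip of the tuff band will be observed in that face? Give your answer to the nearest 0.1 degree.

16.4°

Let the plane be z = a·x + b·y + c.
Pick B−Pick A: −292a + 503b = −110.6;  Pick C−Pick A: −372a + 570b = −111.7.
Solving gives a = −0.33164, b = −0.41240.
Unit vector along 275° is (sin 275°, cos 275°) = (-0.9962, 0.0872).
Slope in that direction = a·(-0.9962) + b·(0.0872) = 0.29443.
Apparent dip = arctan|0.29443| = 16.4° (true dip is 27.9°, so apparent ≤ true as expected).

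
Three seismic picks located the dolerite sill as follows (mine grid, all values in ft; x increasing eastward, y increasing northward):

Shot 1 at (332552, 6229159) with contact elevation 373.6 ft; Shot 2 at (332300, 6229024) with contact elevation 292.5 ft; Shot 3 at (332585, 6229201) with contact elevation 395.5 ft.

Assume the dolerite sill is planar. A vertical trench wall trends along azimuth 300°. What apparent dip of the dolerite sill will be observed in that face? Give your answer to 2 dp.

9.56°

Let the plane be z = a·x + b·y + c.
Shot 2−Shot 1: −252a − 135b = −81.1;  Shot 3−Shot 1: 33a + 42b = 21.9.
Solving gives a = 0.07337, b = 0.46378.
Unit vector along 300° is (sin 300°, cos 300°) = (-0.8660, 0.5000).
Slope in that direction = a·(-0.8660) + b·(0.5000) = 0.16835.
Apparent dip = arctan|0.16835| = 9.56° (true dip is 25.2°, so apparent ≤ true as expected).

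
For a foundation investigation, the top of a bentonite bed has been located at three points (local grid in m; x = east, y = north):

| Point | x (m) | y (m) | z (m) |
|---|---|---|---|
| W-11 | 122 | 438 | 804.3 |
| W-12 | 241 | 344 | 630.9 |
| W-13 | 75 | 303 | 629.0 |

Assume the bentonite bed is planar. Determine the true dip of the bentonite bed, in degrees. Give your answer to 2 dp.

Two edge vectors: W-11→W-12 = (119, -94, -173.4), W-11→W-13 = (-47, -135, -175.3).
Normal n = (W-11→W-12) × (W-11→W-13) = (-6930.8, 29010.5, -20483).
So ∂z/∂x = −n_x/n_z = −0.33837 and ∂z/∂y = −n_y/n_z = 1.41632.
Gradient magnitude |∇z| = √(a² + b²) = √(0.11449 + 2.00596) = 1.45618.
True dip = arctan(1.45618) = 55.52°, dipping toward SSE (azimuth ≈ 167°).

55.52°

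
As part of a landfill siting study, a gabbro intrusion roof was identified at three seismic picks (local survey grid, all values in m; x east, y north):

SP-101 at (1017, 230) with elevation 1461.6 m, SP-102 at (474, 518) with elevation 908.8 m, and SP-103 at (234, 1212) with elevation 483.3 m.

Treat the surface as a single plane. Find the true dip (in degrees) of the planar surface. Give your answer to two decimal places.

42.20°

Let the plane be z = a·x + b·y + c.
SP-102−SP-101: −543a + 288b = −552.8;  SP-103−SP-101: −783a + 982b = −978.3.
Solving gives a = 0.84849, b = −0.31969.
Gradient magnitude |∇z| = √(a² + b²) = √(0.71994 + 0.10220) = 0.90672.
True dip = arctan(0.90672) = 42.20°, dipping toward WNW (azimuth ≈ 291°).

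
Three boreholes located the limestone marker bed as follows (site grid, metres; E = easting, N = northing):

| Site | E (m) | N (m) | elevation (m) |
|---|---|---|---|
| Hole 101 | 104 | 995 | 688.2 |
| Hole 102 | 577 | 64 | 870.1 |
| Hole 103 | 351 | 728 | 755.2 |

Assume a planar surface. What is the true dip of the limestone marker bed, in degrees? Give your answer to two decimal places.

Let the plane be z = a·E + b·N + c.
Hole 102−Hole 101: 473a − 931b = 181.9;  Hole 103−Hole 101: 247a − 267b = 67.
Solving gives a = 0.13321, b = −0.12770.
Gradient magnitude |∇z| = √(a² + b²) = √(0.01775 + 0.01631) = 0.18454.
True dip = arctan(0.18454) = 10.46°, dipping toward NW (azimuth ≈ 314°).

10.46°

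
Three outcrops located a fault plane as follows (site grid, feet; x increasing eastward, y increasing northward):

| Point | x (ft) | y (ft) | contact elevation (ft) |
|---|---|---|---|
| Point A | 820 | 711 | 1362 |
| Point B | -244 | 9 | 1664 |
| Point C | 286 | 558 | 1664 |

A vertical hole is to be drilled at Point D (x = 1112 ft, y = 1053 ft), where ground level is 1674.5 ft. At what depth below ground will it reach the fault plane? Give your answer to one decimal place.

282.7 ft

Two edge vectors: Point A→Point B = (-1064, -702, 302), Point A→Point C = (-534, -153, 302).
Normal n = (Point A→Point B) × (Point A→Point C) = (-165798, 160060, -212076).
So ∂z/∂x = −n_x/n_z = −0.781786 and ∂z/∂y = −n_y/n_z = 0.754729.
Intercept c from Point A: 1362 + 641.06 − 536.61 = 1466.45.
At (1112, 1053): z_contact = −869.35 + 794.73 + 1466.45 = 1391.84 ft.
Depth below ground = 1674.5 − 1391.84 = 282.7 ft.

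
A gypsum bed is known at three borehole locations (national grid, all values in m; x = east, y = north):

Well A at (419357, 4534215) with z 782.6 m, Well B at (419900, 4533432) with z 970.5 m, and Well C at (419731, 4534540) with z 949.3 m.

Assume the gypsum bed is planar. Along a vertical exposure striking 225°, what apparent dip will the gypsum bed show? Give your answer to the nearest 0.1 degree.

17.7°

Let the plane be z = a·x + b·y + c.
Well B−Well A: 543a − 783b = 187.9;  Well C−Well A: 374a + 325b = 166.7.
Solving gives a = 0.40824, b = 0.04313.
Unit vector along 225° is (sin 225°, cos 225°) = (-0.7071, -0.7071).
Slope in that direction = a·(-0.7071) + b·(-0.7071) = −0.31917.
Apparent dip = arctan|0.31917| = 17.7° (true dip is 22.3°, so apparent ≤ true as expected).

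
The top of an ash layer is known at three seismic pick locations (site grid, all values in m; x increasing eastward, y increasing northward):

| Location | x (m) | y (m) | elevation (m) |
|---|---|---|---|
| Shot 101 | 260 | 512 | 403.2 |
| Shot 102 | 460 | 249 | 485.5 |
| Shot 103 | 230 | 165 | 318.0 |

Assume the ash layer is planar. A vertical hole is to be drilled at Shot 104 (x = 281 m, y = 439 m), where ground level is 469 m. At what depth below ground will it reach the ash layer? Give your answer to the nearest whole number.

Let the plane be z = a·x + b·y + c.
Shot 102−Shot 101: 200a − 263b = 82.3;  Shot 103−Shot 101: −30a − 347b = −85.2.
Solving gives a = 0.65941, b = 0.18852.
Then c = 403.2 − a·260 − b·512 = 135.23.
At (281, 439): z_contact = 185.3 + 82.8 + 135.23 = 403.3 m.
Depth below ground = 469 − 403.3 = 66 m.

66 m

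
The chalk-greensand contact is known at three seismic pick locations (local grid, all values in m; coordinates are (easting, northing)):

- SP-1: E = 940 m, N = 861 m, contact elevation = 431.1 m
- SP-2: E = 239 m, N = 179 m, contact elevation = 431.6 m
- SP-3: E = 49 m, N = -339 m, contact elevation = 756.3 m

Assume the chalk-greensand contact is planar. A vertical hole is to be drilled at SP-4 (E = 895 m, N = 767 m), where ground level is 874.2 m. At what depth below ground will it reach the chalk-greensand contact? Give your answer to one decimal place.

Let the plane be z = a·E + b·N + c.
SP-2−SP-1: −701a − 682b = 0.5;  SP-3−SP-1: −891a − 1200b = 325.2.
Solving gives a = 0.94711, b = −0.97423.
Then c = 431.1 − a·940 − b·861 = 379.63.
At (895, 767): z_contact = 847.66 − 747.23 + 379.63 = 480.06 m.
Depth below ground = 874.2 − 480.06 = 394.1 m.

394.1 m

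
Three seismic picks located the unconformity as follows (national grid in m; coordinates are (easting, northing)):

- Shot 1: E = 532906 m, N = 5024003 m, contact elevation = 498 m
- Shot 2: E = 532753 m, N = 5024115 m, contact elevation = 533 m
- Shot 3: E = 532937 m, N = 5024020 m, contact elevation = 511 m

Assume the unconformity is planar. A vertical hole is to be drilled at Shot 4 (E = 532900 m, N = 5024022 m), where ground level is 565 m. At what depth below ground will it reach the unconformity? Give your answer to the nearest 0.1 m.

Let the plane be z = a·E + b·N + c.
Shot 2−Shot 1: −153a + 112b = 35;  Shot 3−Shot 1: 31a + 17b = 13.
Solving gives a = 0.141775070, b = 0.506174872.
Then c = 498 − a·532906 − b·5024003 = −2618078.86.
At (532900, 5024022): z_contact = 75551.93 + 2543033.69 − 2618078.86 = 506.77 m.
Depth below ground = 565 − 506.77 = 58.2 m.

58.2 m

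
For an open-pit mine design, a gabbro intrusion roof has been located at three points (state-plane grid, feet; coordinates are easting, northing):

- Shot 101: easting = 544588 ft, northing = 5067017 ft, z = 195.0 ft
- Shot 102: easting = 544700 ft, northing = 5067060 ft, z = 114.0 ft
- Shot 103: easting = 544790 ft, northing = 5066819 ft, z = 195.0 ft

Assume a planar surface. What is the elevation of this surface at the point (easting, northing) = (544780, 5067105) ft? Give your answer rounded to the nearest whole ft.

49 ft

Let the plane be z = a·easting + b·northing + c.
Shot 102−Shot 101: 112a + 43b = −81;  Shot 103−Shot 101: 202a − 198b = 0.
Solving gives a = −0.51966820, b = −0.53016655.
Then c = 195 − a·544588 − b·5067017 = 2969562.98.
At (544780, 5067105): z = −283104.8 − 2686409.6 + 2969562.98 = 48.6 ft.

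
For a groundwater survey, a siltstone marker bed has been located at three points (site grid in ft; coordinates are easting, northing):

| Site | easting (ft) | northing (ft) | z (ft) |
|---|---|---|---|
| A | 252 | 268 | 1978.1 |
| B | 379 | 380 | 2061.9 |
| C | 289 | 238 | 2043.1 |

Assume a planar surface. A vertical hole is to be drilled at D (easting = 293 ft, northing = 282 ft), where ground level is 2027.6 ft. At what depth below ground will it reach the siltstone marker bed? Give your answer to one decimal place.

Let the plane be z = a·easting + b·northing + c.
B−A: 127a + 112b = 83.8;  C−A: 37a − 30b = 65.
Solving gives a = 1.23133, b = −0.64803.
Then c = 1978.1 − a·252 − b·268 = 1841.48.
At (293, 282): z_contact = 360.78 − 182.74 + 1841.48 = 2019.51 ft.
Depth below ground = 2027.6 − 2019.51 = 8.1 ft.

8.1 ft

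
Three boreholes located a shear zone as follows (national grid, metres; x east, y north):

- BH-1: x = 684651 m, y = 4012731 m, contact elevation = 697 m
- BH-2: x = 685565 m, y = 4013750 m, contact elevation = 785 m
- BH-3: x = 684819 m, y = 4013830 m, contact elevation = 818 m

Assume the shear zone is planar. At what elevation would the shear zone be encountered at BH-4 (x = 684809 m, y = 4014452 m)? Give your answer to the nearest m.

890 m

Let the plane be z = a·x + b·y + c.
BH-2−BH-1: 914a + 1019b = 88;  BH-3−BH-1: 168a + 1099b = 121.
Solving gives a = −0.03190591, b = 0.11497743.
Then c = 697 − a·684651 − b·4012731 = −438832.07.
At (684809, 4014452): z = −21849.5 + 461571.4 − 438832.07 = 889.8 m.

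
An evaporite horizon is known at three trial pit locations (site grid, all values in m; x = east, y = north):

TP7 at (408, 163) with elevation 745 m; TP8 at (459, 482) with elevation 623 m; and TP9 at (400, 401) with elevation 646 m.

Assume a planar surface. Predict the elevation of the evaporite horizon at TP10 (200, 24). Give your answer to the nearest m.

Two edge vectors: TP7→TP8 = (51, 319, -122), TP7→TP9 = (-8, 238, -99).
Normal n = (TP7→TP8) × (TP7→TP9) = (-2545, 6025, 14690).
So ∂z/∂x = −n_x/n_z = 0.17325 and ∂z/∂y = −n_y/n_z = −0.41014.
Intercept c from TP7: 745 − 70.68 + 66.85 = 741.17.
At (200, 24): z = 34.6 − 9.8 + 741.17 = 766.0 m.

766 m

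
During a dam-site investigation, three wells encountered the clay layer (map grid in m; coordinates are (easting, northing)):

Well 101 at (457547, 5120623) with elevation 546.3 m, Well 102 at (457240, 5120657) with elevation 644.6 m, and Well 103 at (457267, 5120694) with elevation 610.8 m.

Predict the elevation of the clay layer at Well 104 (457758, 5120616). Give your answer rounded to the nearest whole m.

468 m

Let the plane be z = a·E + b·N + c.
Well 102−Well 101: −307a + 34b = 98.3;  Well 103−Well 101: −280a + 71b = 64.5.
Solving gives a = −0.38985909, b = −0.62902175.
Then c = 546.3 − a·457547 − b·5120623 = 3399908.39.
At (457758, 5120616): z = −178461.1 − 3220978.8 + 3399908.39 = 468.4 m.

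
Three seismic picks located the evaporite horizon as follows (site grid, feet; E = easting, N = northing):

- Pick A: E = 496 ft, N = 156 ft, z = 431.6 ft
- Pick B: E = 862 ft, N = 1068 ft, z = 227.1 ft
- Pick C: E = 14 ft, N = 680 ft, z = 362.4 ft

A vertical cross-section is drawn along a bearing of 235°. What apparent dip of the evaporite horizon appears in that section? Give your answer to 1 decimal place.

Let the plane be z = a·E + b·N + c.
Pick B−Pick A: 366a + 912b = −204.5;  Pick C−Pick A: −482a + 524b = −69.2.
Solving gives a = −0.06977, b = −0.19623.
Unit vector along 235° is (sin 235°, cos 235°) = (-0.8192, -0.5736).
Slope in that direction = a·(-0.8192) + b·(-0.5736) = 0.16970.
Apparent dip = arctan|0.16970| = 9.6° (true dip is 11.8°, so apparent ≤ true as expected).

9.6°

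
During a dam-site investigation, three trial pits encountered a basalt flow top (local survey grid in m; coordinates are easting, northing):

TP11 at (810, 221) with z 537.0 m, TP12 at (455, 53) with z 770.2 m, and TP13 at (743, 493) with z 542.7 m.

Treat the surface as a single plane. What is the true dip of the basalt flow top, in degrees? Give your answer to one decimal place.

31.4°

Let the plane be z = a·easting + b·northing + c.
TP12−TP11: −355a − 168b = 233.2;  TP13−TP11: −67a + 272b = 5.7.
Solving gives a = −0.59720, b = −0.12615.
Gradient magnitude |∇z| = √(a² + b²) = √(0.35665 + 0.01591) = 0.61038.
True dip = arctan(0.61038) = 31.4°, dipping toward ENE (azimuth ≈ 078°).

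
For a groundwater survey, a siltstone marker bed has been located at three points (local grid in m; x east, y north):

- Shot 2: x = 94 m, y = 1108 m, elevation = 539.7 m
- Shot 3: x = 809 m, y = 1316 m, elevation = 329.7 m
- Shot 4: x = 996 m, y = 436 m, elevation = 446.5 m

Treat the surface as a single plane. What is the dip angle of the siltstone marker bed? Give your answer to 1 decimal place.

16.8°

Let the plane be z = a·x + b·y + c.
Shot 3−Shot 2: 715a + 208b = −210;  Shot 4−Shot 2: 902a − 672b = −93.2.
Solving gives a = −0.24024, b = −0.18378.
Gradient magnitude |∇z| = √(a² + b²) = √(0.05772 + 0.03377) = 0.30248.
True dip = arctan(0.30248) = 16.8°, dipping toward NE (azimuth ≈ 053°).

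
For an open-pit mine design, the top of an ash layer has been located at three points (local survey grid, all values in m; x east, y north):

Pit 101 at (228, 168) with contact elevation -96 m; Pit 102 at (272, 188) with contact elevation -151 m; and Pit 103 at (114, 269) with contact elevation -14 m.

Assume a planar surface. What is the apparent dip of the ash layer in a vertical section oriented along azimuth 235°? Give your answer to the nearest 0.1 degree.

47.8°

Let the plane be z = a·x + b·y + c.
Pit 102−Pit 101: 44a + 20b = −55;  Pit 103−Pit 101: −114a + 101b = 82.
Solving gives a = −1.07005, b = −0.39590.
Unit vector along 235° is (sin 235°, cos 235°) = (-0.8192, -0.5736).
Slope in that direction = a·(-0.8192) + b·(-0.5736) = 1.10361.
Apparent dip = arctan|1.10361| = 47.8° (true dip is 48.8°, so apparent ≤ true as expected).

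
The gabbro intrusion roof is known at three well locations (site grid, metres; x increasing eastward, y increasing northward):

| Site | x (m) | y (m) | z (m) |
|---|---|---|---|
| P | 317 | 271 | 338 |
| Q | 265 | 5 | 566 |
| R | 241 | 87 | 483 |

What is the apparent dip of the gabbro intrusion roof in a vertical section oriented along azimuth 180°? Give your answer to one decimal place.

42.6°

Two edge vectors: P→Q = (-52, -266, 228), P→R = (-76, -184, 145).
Normal n = (P→Q) × (P→R) = (3382, -9788, -10648).
So ∂z/∂x = −n_x/n_z = 0.31762 and ∂z/∂y = −n_y/n_z = −0.91923.
Unit vector along 180° is (sin 180°, cos 180°) = (0.0000, -1.0000).
Slope in that direction = a·(0.0000) + b·(-1.0000) = 0.91923.
Apparent dip = arctan|0.91923| = 42.6° (true dip is 44.2°, so apparent ≤ true as expected).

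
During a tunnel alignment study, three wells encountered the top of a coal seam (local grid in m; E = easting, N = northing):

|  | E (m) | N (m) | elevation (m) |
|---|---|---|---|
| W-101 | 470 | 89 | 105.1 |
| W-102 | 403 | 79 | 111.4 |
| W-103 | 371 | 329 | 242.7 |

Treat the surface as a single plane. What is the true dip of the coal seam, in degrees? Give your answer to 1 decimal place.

28.0°

Let the plane be z = a·E + b·N + c.
W-102−W-101: −67a − 10b = 6.3;  W-103−W-101: −99a + 240b = 137.6.
Solving gives a = −0.16919, b = 0.50354.
Gradient magnitude |∇z| = √(a² + b²) = √(0.02862 + 0.25356) = 0.53121.
True dip = arctan(0.53121) = 28.0°, dipping toward SSE (azimuth ≈ 161°).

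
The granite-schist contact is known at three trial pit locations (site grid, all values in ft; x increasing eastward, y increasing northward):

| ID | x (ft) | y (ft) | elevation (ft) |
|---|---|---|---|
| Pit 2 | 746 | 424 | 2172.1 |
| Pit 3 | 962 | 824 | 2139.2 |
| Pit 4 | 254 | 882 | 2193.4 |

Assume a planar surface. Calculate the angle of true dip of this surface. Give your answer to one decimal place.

5.1°

Let the plane be z = a·x + b·y + c.
Pit 3−Pit 2: 216a + 400b = −32.9;  Pit 4−Pit 2: −492a + 458b = 21.3.
Solving gives a = −0.07976, b = −0.03918.
Gradient magnitude |∇z| = √(a² + b²) = √(0.00636 + 0.00153) = 0.08887.
True dip = arctan(0.08887) = 5.1°, dipping toward ENE (azimuth ≈ 064°).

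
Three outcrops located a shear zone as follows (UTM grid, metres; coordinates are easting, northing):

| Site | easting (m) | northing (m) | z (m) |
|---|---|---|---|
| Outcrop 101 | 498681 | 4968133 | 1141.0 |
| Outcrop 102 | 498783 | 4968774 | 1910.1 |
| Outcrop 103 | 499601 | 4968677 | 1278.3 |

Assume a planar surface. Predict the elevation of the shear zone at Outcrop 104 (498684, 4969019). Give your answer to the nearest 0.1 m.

Two edge vectors: Outcrop 101→Outcrop 102 = (102, 641, 769.1), Outcrop 101→Outcrop 103 = (920, 544, 137.3).
Normal n = (Outcrop 101→Outcrop 102) × (Outcrop 101→Outcrop 103) = (-330381.1, 693567.4, -534232).
So ∂z/∂easting = −n_x/n_z = −0.618422521 and ∂z/∂northing = −n_y/n_z = 1.298251322.
Intercept c from Outcrop 101: 1141 + 308395.56 − 6449885.23 = −6140348.67.
At (498684, 4969019): z = −308397.4 + 6451035.5 − 6140348.67 = 2289.4 m.

2289.4 m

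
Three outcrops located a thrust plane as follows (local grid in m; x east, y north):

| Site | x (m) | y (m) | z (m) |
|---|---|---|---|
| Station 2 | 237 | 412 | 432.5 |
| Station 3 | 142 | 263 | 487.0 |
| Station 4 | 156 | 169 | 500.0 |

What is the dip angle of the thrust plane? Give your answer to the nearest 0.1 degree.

18.8°

Let the plane be z = a·x + b·y + c.
Station 3−Station 2: −95a − 149b = 54.5;  Station 4−Station 2: −81a − 243b = 67.5.
Solving gives a = −0.28922, b = −0.18137.
Gradient magnitude |∇z| = √(a² + b²) = √(0.08365 + 0.03290) = 0.34138.
True dip = arctan(0.34138) = 18.8°, dipping toward ENE (azimuth ≈ 058°).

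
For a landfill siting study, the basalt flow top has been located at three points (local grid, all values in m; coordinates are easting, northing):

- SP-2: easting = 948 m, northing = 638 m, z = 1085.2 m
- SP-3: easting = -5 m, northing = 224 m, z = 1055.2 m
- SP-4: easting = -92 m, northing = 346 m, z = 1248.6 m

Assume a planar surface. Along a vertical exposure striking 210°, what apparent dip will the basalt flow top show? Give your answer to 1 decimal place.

Two edge vectors: SP-2→SP-3 = (-953, -414, -30), SP-2→SP-4 = (-1040, -292, 163.4).
Normal n = (SP-2→SP-3) × (SP-2→SP-4) = (-76407.6, 186920.2, -152284).
So ∂z/∂easting = −n_x/n_z = −0.50174 and ∂z/∂northing = −n_y/n_z = 1.22744.
Unit vector along 210° is (sin 210°, cos 210°) = (-0.5000, -0.8660).
Slope in that direction = a·(-0.5000) + b·(-0.8660) = −0.81213.
Apparent dip = arctan|0.81213| = 39.1° (true dip is 53.0°, so apparent ≤ true as expected).

39.1°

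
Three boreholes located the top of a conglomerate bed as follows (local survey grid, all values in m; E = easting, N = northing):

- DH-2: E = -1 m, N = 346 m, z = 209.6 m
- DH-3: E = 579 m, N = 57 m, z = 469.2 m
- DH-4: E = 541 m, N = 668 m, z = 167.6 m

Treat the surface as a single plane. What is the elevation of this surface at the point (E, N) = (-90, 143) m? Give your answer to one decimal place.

Two edge vectors: DH-2→DH-3 = (580, -289, 259.6), DH-2→DH-4 = (542, 322, -42).
Normal n = (DH-2→DH-3) × (DH-2→DH-4) = (-71453.2, 165063.2, 343398).
So ∂z/∂E = −n_x/n_z = 0.20808 and ∂z/∂N = −n_y/n_z = −0.48068.
Intercept c from DH-2: 209.6 + 0.21 + 166.31 = 376.12.
At (-90, 143): z = −18.7 − 68.7 + 376.12 = 288.7 m.

288.7 m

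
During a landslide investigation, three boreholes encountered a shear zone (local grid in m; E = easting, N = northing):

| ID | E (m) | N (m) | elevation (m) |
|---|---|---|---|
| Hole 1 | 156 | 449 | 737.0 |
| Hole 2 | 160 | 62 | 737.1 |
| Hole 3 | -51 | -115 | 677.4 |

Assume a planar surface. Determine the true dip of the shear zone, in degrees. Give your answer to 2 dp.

15.68°

Let the plane be z = a·E + b·N + c.
Hole 2−Hole 1: 4a − 387b = 0.1;  Hole 3−Hole 1: −207a − 564b = −59.6.
Solving gives a = 0.28072, b = 0.00264.
Gradient magnitude |∇z| = √(a² + b²) = √(0.07880 + 0.00001) = 0.28073.
True dip = arctan(0.28073) = 15.68°, dipping toward W (azimuth ≈ 269°).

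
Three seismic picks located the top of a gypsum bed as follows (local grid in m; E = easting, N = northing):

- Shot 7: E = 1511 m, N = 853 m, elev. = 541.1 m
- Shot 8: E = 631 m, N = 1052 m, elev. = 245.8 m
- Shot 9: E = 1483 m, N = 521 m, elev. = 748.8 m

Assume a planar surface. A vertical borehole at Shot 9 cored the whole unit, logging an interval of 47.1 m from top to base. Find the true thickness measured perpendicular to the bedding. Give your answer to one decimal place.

39.1 m

Two edge vectors: Shot 7→Shot 8 = (-880, 199, -295.3), Shot 7→Shot 9 = (-28, -332, 207.7).
Normal n = (Shot 7→Shot 8) × (Shot 7→Shot 9) = (-56707.3, 191044.4, 297732).
So ∂z/∂E = −n_x/n_z = 0.19046 and ∂z/∂N = −n_y/n_z = −0.64167.
|∇z| = √(a²+b²) = 0.66934, so dip δ = arctan(0.66934) = 33.80°.
True thickness = vertical thickness × cos δ = 47.1 × cos 33.80° = 39.1 m.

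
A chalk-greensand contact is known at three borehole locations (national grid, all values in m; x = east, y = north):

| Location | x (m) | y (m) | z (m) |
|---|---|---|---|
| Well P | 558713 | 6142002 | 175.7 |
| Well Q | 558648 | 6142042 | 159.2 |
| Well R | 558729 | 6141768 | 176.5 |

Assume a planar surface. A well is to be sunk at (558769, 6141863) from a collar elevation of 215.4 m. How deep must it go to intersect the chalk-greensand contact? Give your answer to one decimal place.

Two edge vectors: Well P→Well Q = (-65, 40, -16.5), Well P→Well R = (16, -234, 0.8).
Normal n = (Well P→Well Q) × (Well P→Well R) = (-3829, -212, 14570).
So ∂z/∂x = −n_x/n_z = 0.262800275 and ∂z/∂y = −n_y/n_z = 0.014550446.
Intercept c from Well P: 175.7 − 146829.93 − 89368.87 = −236023.10.
At (558769, 6141863): z_contact = 146844.65 + 89366.85 − 236023.10 = 188.39 m.
Depth below ground = 215.4 − 188.39 = 27.0 m.

27.0 m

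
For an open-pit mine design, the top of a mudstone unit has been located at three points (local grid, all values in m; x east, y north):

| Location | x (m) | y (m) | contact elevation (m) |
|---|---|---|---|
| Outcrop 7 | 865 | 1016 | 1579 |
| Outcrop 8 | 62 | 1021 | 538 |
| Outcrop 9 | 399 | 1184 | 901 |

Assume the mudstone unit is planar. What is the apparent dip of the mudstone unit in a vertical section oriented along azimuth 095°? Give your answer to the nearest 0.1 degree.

53.0°

Two edge vectors: Outcrop 7→Outcrop 8 = (-803, 5, -1041), Outcrop 7→Outcrop 9 = (-466, 168, -678).
Normal n = (Outcrop 7→Outcrop 8) × (Outcrop 7→Outcrop 9) = (171498, -59328, -132574).
So ∂z/∂x = −n_x/n_z = 1.29360 and ∂z/∂y = −n_y/n_z = −0.44751.
Unit vector along 095° is (sin 95°, cos 95°) = (0.9962, -0.0872).
Slope in that direction = a·(0.9962) + b·(-0.0872) = 1.32768.
Apparent dip = arctan|1.32768| = 53.0° (true dip is 53.8°, so apparent ≤ true as expected).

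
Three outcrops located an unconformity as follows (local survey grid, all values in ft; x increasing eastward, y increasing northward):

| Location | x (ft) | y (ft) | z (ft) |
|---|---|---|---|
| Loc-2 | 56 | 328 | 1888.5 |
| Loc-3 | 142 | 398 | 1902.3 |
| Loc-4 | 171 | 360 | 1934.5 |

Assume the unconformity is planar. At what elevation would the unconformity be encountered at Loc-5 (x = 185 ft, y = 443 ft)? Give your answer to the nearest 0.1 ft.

Let the plane be z = a·x + b·y + c.
Loc-3−Loc-2: 86a + 70b = 13.8;  Loc-4−Loc-2: 115a + 32b = 46.
Solving gives a = 0.52442, b = −0.44715.
Then c = 1888.5 − a·56 − b·328 = 2005.80.
At (185, 443): z = 97.0 − 198.1 + 2005.80 = 1904.7 ft.

1904.7 ft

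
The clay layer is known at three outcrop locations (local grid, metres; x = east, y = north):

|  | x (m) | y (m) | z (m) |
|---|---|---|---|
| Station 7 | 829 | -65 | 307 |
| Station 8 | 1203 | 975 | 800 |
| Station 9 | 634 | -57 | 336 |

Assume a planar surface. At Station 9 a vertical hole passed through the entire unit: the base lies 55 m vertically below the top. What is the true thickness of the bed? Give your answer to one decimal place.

Two edge vectors: Station 7→Station 8 = (374, 1040, 493), Station 7→Station 9 = (-195, 8, 29).
Normal n = (Station 7→Station 8) × (Station 7→Station 9) = (26216, -106981, 205792).
So ∂z/∂x = −n_x/n_z = −0.12739 and ∂z/∂y = −n_y/n_z = 0.51985.
|∇z| = √(a²+b²) = 0.53523, so dip δ = arctan(0.53523) = 28.16°.
True thickness = vertical thickness × cos δ = 55 × cos 28.16° = 48.5 m.

48.5 m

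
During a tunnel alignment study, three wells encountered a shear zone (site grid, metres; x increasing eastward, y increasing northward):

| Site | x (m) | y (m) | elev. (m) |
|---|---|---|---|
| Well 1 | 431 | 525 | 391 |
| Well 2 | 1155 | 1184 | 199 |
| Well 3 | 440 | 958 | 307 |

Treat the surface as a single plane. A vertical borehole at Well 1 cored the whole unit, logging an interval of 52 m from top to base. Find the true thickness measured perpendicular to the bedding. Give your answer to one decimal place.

Let the plane be z = a·x + b·y + c.
Well 2−Well 1: 724a + 659b = −192;  Well 3−Well 1: 9a + 433b = −84.
Solving gives a = −0.09032, b = −0.19212.
|∇z| = √(a²+b²) = 0.21229, so dip δ = arctan(0.21229) = 11.99°.
True thickness = vertical thickness × cos δ = 52 × cos 11.99° = 50.9 m.

50.9 m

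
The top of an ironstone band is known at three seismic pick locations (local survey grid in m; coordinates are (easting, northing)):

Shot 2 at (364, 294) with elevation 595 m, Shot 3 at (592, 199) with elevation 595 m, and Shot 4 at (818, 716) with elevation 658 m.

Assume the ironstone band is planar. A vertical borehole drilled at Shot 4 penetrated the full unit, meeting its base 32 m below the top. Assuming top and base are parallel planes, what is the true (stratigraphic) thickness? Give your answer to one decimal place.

31.8 m

Two edge vectors: Shot 2→Shot 3 = (228, -95, 0), Shot 2→Shot 4 = (454, 422, 63).
Normal n = (Shot 2→Shot 3) × (Shot 2→Shot 4) = (-5985, -14364, 139346).
So ∂z/∂E = −n_x/n_z = 0.04295 and ∂z/∂N = −n_y/n_z = 0.10308.
|∇z| = √(a²+b²) = 0.11167, so dip δ = arctan(0.11167) = 6.37°.
True thickness = vertical thickness × cos δ = 32 × cos 6.37° = 31.8 m.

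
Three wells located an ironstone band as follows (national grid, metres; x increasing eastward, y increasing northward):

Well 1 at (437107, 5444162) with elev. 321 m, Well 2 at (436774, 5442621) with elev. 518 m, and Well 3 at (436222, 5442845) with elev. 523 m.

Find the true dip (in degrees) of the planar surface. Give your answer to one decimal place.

7.3°

Two edge vectors: Well 1→Well 2 = (-333, -1541, 197), Well 1→Well 3 = (-885, -1317, 202).
Normal n = (Well 1→Well 2) × (Well 1→Well 3) = (-51833, -107079, -925224).
So ∂z/∂x = −n_x/n_z = −0.05602 and ∂z/∂y = −n_y/n_z = −0.11573.
Gradient magnitude |∇z| = √(a² + b²) = √(0.00314 + 0.01339) = 0.12858.
True dip = arctan(0.12858) = 7.3°, dipping toward NNE (azimuth ≈ 026°).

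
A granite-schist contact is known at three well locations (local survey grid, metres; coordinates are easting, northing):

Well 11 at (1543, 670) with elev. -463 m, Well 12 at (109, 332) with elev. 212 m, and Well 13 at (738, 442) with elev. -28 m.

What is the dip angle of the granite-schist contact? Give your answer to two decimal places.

Let the plane be z = a·easting + b·northing + c.
Well 12−Well 11: −1434a − 338b = 675;  Well 13−Well 11: −805a − 228b = 435.
Solving gives a = −0.12522, b = −1.46577.
Gradient magnitude |∇z| = √(a² + b²) = √(0.01568 + 2.14848) = 1.47111.
True dip = arctan(1.47111) = 55.79°, dipping toward N (azimuth ≈ 005°).

55.79°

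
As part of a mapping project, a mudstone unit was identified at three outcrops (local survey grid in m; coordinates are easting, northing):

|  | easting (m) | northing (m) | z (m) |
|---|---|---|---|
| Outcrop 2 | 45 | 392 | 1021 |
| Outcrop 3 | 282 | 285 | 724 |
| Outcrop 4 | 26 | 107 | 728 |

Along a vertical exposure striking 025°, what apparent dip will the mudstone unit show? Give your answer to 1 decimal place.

Two edge vectors: Outcrop 2→Outcrop 3 = (237, -107, -297), Outcrop 2→Outcrop 4 = (-19, -285, -293).
Normal n = (Outcrop 2→Outcrop 3) × (Outcrop 2→Outcrop 4) = (-53294, 75084, -69578).
So ∂z/∂easting = −n_x/n_z = −0.76596 and ∂z/∂northing = −n_y/n_z = 1.07913.
Unit vector along 025° is (sin 25°, cos 25°) = (0.4226, 0.9063).
Slope in that direction = a·(0.4226) + b·(0.9063) = 0.65432.
Apparent dip = arctan|0.65432| = 33.2° (true dip is 52.9°, so apparent ≤ true as expected).

33.2°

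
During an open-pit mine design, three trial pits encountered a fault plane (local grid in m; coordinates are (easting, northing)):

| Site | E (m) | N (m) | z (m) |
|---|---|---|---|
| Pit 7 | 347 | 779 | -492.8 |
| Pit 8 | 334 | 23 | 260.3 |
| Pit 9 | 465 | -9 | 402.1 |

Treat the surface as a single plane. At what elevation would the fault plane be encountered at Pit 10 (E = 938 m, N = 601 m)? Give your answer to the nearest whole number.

Let the plane be z = a·E + b·N + c.
Pit 8−Pit 7: −13a − 756b = 753.1;  Pit 9−Pit 7: 118a − 788b = 894.9.
Solving gives a = 0.83560, b = −1.01053.
Then c = -492.8 − a·347 − b·779 = 4.45.
At (938, 601): z = 783.8 − 607.3 + 4.45 = 180.9 m.

181 m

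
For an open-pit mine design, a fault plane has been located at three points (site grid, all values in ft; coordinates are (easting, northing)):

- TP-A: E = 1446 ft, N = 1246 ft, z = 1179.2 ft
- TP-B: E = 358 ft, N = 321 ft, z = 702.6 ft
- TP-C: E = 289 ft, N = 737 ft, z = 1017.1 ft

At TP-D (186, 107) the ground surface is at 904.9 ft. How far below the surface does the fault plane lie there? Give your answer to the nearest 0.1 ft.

Let the plane be z = a·E + b·N + c.
TP-B−TP-A: −1088a − 925b = −476.6;  TP-C−TP-A: −1157a − 509b = −162.1.
Solving gives a = −0.179398, b = 0.726254.
Then c = 1179.2 − a·1446 − b·1246 = 533.70.
At (186, 107): z_contact = −33.37 + 77.71 + 533.70 = 578.04 ft.
Depth below ground = 904.9 − 578.04 = 326.9 ft.

326.9 ft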